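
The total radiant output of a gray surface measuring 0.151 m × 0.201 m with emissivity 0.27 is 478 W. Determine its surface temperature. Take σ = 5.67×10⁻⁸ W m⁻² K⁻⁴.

A = 0.151 × 0.201 = 0.0304 m².
From P = εσAT⁴, T = (P / εσA)^(1/4) = (478 / (0.27 × 5.67×10⁻⁸ × 0.0304))^(1/4).
T = (1.03×10^12)^(1/4) = 1010 K.

T ≈ 1010 K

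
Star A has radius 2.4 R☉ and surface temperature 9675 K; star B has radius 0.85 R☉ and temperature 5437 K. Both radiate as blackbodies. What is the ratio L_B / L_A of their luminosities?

L = 4πR²σT⁴ ∝ R²T⁴, so L_B/L_A = (0.85/2.4)² × (5437/9675)⁴ = 0.125 × 0.0997 = 0.0125.

L_B/L_A ≈ 0.0125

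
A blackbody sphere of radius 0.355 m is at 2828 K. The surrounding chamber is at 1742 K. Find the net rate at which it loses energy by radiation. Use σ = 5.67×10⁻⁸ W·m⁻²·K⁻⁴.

Q ≈ 4.92×10^6 W

A = 4πr² = 4π × (0.355)² = 1.58 m².
Q = σA(T⁴ − T_s⁴). T⁴ − T_s⁴ = (2828)⁴ − (1742)⁴ = 6.40×10^13 − 9.21×10^12 = 5.48×10^13 K⁴.
Q = 5.67×10⁻⁸ × 1.58 × 5.48×10^13 = 4.92×10^6 W.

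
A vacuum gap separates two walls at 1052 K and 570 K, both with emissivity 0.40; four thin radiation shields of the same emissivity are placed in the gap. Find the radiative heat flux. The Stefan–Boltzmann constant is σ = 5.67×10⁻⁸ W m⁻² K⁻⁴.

Each of the 5 gaps contributes resistance (2/ε − 1) = 2/0.40 − 1 = 4.000; total = 20.00.
q = σ(T₁⁴ − T₂⁴) / 20.00 = 5.67×10⁻⁸ × 1.12×10^12 / 20.00 = 3170 W/m².

q ≈ 3170 W/m²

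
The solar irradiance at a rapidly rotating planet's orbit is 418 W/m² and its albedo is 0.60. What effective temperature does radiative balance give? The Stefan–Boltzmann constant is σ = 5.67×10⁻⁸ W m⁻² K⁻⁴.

T ≈ 165 K

Power absorbed = (1−a)S·πR²; power emitted = 4πR²σT⁴. Equating and cancelling πR²:
T = ((1−a)S / 4σ)^(1/4) = (167 / (4 × 5.67×10⁻⁸))^(1/4) = (7.37×10^8)^(1/4).
T = 165 K.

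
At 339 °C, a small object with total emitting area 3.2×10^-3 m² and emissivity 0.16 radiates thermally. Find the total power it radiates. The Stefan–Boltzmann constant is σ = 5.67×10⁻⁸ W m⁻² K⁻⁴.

P ≈ 4.07 W

339 °C = 612 K.
P = εσAT⁴ = 0.16 × 5.67×10⁻⁸ × 3.20×10^-3 × (612)⁴ = 0.16 × 5.67×10⁻⁸ × 3.20×10^-3 × 1.40×10^11.
P = 4.07 W.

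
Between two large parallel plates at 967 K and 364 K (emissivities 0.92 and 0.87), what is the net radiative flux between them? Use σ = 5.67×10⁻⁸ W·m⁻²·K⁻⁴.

q ≈ 39300 W/m²

For two large parallel gray plates, q = σ(T₁⁴ − T₂⁴) / (1/ε₁ + 1/ε₂ − 1).
1/ε₁ + 1/ε₂ − 1 = 1/0.92 + 1/0.87 − 1 = 1.236.
T₁⁴ − T₂⁴ = 8.74×10^11 − 1.76×10^10 = 8.57×10^11 K⁴.
q = 5.67×10⁻⁸ × 8.57×10^11 / 1.236 = 39300 W/m².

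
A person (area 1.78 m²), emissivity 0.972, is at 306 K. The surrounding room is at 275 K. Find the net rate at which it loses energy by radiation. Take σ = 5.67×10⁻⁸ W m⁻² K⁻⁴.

Q ≈ 299 W

Q = εσA(T⁴ − T_s⁴). T⁴ − T_s⁴ = (306)⁴ − (275)⁴ = 8.77×10^9 − 5.72×10^9 = 3.05×10^9 K⁴.
Q = 0.972 × 5.67×10⁻⁸ × 1.78 × 3.05×10^9 = 299 W.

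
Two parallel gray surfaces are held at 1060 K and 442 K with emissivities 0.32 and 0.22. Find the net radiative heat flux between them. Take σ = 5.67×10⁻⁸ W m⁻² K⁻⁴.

For two large parallel gray plates, q = σ(T₁⁴ − T₂⁴) / (1/ε₁ + 1/ε₂ − 1).
1/ε₁ + 1/ε₂ − 1 = 1/0.32 + 1/0.22 − 1 = 6.670.
T₁⁴ − T₂⁴ = 1.26×10^12 − 3.82×10^10 = 1.22×10^12 K⁴.
q = 5.67×10⁻⁸ × 1.22×10^12 / 6.670 = 10400 W/m².

q ≈ 10400 W/m²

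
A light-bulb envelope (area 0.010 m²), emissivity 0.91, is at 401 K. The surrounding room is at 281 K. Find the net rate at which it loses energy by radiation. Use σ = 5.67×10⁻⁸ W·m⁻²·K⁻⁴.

Q ≈ 10.1 W

Q = εσA(T⁴ − T_s⁴). T⁴ − T_s⁴ = (401)⁴ − (281)⁴ = 2.59×10^10 − 6.23×10^9 = 1.96×10^10 K⁴.
Q = 0.91 × 5.67×10⁻⁸ × 0.0100 × 1.96×10^10 = 10.1 W.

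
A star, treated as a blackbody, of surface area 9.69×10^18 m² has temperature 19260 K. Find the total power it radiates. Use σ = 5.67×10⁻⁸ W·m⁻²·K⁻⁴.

P = σAT⁴ = 5.67×10⁻⁸ × 9.69×10^18 × (19260)⁴ = 5.67×10⁻⁸ × 9.69×10^18 × 1.38×10^17.
P = 7.56×10^28 W.

P ≈ 7.56×10^28 W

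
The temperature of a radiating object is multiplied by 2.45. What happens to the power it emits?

P ∝ T⁴, so the power scales as (2.45)⁴ = 36.0.

factor ≈ 36.0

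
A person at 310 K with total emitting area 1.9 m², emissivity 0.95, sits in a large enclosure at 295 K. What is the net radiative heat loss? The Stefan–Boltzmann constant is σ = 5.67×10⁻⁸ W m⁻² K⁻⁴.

Q ≈ 170 W

Q = εσA(T⁴ − T_s⁴). T⁴ − T_s⁴ = (310)⁴ − (295)⁴ = 9.24×10^9 − 7.57×10^9 = 1.66×10^9 K⁴.
Q = 0.95 × 5.67×10⁻⁸ × 1.90 × 1.66×10^9 = 170 W.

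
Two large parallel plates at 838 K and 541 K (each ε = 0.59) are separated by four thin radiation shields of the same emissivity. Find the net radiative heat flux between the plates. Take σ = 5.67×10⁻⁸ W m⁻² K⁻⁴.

Each of the 5 gaps contributes resistance (2/ε − 1) = 2/0.59 − 1 = 2.390; total = 11.95.
q = σ(T₁⁴ − T₂⁴) / 11.95 = 5.67×10⁻⁸ × 4.07×10^11 / 11.95 = 1930 W/m².

q ≈ 1930 W/m²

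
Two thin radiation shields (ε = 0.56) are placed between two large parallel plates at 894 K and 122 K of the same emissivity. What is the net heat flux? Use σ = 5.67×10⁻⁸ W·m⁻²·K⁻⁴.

Each of the 3 gaps contributes resistance (2/ε − 1) = 2/0.56 − 1 = 2.571; total = 7.714.
q = σ(T₁⁴ − T₂⁴) / 7.714 = 5.67×10⁻⁸ × 6.39×10^11 / 7.714 = 4690 W/m².

q ≈ 4690 W/m²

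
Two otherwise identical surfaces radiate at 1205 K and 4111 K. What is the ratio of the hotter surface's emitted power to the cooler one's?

ratio ≈ 135

P ∝ T⁴, so the ratio is (4111/1205)⁴ = (3.412)⁴ = 135.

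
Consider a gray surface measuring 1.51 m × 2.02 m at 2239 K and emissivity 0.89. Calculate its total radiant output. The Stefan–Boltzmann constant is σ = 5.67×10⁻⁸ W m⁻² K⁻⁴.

A = 1.51 × 2.02 = 3.05 m².
Stefan–Boltzmann: P = εσAT⁴ = 0.89 × 5.67×10⁻⁸ × 3.05 × (2239)⁴ = 0.89 × 5.67×10⁻⁸ × 3.05 × 2.51×10^13.
P = 3.87×10^6 W.

P ≈ 3.87×10^6 W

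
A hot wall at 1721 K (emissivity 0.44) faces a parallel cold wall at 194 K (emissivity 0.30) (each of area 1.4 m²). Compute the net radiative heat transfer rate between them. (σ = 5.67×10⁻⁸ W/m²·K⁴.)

For two large parallel gray plates, q = σ(T₁⁴ − T₂⁴) / (1/ε₁ + 1/ε₂ − 1).
1/ε₁ + 1/ε₂ − 1 = 1/0.44 + 1/0.30 − 1 = 4.606.
T₁⁴ − T₂⁴ = 8.77×10^12 − 1.42×10^9 = 8.77×10^12 K⁴.
q = 5.67×10⁻⁸ × 8.77×10^12 / 4.606 = 1.08×10^5 W/m².
Q = q·A = 1.08×10^5 × 1.4 = 1.51×10^5 W.

Q ≈ 1.51×10^5 W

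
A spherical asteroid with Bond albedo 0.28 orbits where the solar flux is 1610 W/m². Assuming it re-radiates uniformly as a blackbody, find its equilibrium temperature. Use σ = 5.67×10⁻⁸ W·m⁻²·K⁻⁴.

Power absorbed = (1−a)S·πR²; power emitted = 4πR²σT⁴. Equating and cancelling πR²:
T = ((1−a)S / 4σ)^(1/4) = (1160 / (4 × 5.67×10⁻⁸))^(1/4) = (5.11×10^9)^(1/4).
T = 267 K.

T ≈ 267 K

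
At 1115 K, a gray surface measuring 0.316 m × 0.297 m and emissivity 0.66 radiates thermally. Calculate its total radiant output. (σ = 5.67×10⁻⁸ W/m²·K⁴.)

A = 0.316 × 0.297 = 0.0939 m².
Stefan–Boltzmann: P = εσAT⁴ = 0.66 × 5.67×10⁻⁸ × 0.0939 × (1115)⁴ = 0.66 × 5.67×10⁻⁸ × 0.0939 × 1.55×10^12.
P = 5430 W.

P ≈ 5430 W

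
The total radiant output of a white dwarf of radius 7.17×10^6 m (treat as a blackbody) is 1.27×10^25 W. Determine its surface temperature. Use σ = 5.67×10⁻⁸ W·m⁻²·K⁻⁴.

A = 4πr² = 4π × (7.17×10^6)² = 6.46×10^14 m².
From P = σAT⁴, T = (P / σA)^(1/4) = (1.27×10^25 / (5.67×10⁻⁸ × 6.46×10^14))^(1/4).
T = (3.47×10^17)^(1/4) = 24300 K.

T ≈ 24300 K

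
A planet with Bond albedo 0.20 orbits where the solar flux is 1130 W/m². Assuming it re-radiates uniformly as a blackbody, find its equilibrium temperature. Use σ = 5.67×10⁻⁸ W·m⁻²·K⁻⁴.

T ≈ 251 K

Power absorbed = (1−a)S·πR²; power emitted = 4πR²σT⁴. Equating and cancelling πR²:
T = ((1−a)S / 4σ)^(1/4) = (904 / (4 × 5.67×10⁻⁸))^(1/4) = (3.99×10^9)^(1/4).
T = 251 K.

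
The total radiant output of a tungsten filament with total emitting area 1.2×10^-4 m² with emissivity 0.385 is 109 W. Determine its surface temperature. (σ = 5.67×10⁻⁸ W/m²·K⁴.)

From P = εσAT⁴, T = (P / εσA)^(1/4) = (109 / (0.385 × 5.67×10⁻⁸ × 1.20×10^-4))^(1/4).
T = (4.16×10^13)^(1/4) = 2540 K.

T ≈ 2540 K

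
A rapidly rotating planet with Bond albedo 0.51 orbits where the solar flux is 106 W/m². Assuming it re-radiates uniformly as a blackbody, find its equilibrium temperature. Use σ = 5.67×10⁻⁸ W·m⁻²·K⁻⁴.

T ≈ 123 K

Power absorbed = (1−a)S·πR²; power emitted = 4πR²σT⁴. Equating and cancelling πR²:
T = ((1−a)S / 4σ)^(1/4) = (51.9 / (4 × 5.67×10⁻⁸))^(1/4) = (2.29×10^8)^(1/4).
T = 123 K.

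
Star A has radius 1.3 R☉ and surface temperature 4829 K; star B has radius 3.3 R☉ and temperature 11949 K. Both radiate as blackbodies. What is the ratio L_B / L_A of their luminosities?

L = 4πR²σT⁴ ∝ R²T⁴, so L_B/L_A = (3.3/1.3)² × (11949/4829)⁴ = 6.44 × 37.5 = 242.

L_B/L_A ≈ 242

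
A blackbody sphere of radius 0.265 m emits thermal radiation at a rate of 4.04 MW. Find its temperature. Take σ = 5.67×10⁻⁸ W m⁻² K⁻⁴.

T ≈ 3000 K

A = 4πr² = 4π × (0.265)² = 0.882 m².
From P = σAT⁴, T = (P / σA)^(1/4) = (4.04×10^6 / (5.67×10⁻⁸ × 0.882))^(1/4).
T = (8.07×10^13)^(1/4) = 3000 K.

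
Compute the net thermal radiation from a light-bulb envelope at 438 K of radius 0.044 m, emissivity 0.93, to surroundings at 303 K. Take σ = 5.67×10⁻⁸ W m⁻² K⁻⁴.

A = 4πr² = 4π × (0.044)² = 0.0243 m².
Q = εσA(T⁴ − T_s⁴). T⁴ − T_s⁴ = (438)⁴ − (303)⁴ = 3.68×10^10 − 8.43×10^9 = 2.84×10^10 K⁴.
Q = 0.93 × 5.67×10⁻⁸ × 0.0243 × 2.84×10^10 = 36.4 W.

Q ≈ 36.4 W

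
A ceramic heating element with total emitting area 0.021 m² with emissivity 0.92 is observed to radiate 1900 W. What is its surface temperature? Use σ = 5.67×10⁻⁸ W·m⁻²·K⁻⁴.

From P = εσAT⁴, T = (P / εσA)^(1/4) = (1900 / (0.92 × 5.67×10⁻⁸ × 0.0210))^(1/4).
T = (1.73×10^12)^(1/4) = 1150 K.

T ≈ 1150 K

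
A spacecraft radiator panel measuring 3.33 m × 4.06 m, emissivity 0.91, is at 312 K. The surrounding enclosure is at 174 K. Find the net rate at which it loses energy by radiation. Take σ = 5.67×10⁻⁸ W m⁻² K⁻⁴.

A = 3.33 × 4.06 = 13.5 m².
Q = εσA(T⁴ − T_s⁴). T⁴ − T_s⁴ = (312)⁴ − (174)⁴ = 9.48×10^9 − 9.17×10^8 = 8.56×10^9 K⁴.
Q = 0.91 × 5.67×10⁻⁸ × 13.5 × 8.56×10^9 = 5970 W.

Q ≈ 5970 W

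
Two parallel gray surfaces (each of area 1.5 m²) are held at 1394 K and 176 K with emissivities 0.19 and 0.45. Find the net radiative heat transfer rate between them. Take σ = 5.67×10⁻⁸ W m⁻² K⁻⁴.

For two large parallel gray plates, q = σ(T₁⁴ − T₂⁴) / (1/ε₁ + 1/ε₂ − 1).
1/ε₁ + 1/ε₂ − 1 = 1/0.19 + 1/0.45 − 1 = 6.485.
T₁⁴ − T₂⁴ = 3.78×10^12 − 9.60×10^8 = 3.78×10^12 K⁴.
q = 5.67×10⁻⁸ × 3.78×10^12 / 6.485 = 33000 W/m².
Q = q·A = 33000 × 1.5 = 49500 W.

Q ≈ 49500 W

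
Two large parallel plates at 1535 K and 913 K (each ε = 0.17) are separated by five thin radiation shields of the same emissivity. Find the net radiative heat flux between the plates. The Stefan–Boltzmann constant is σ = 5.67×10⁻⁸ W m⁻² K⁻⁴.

q ≈ 4260 W/m²

Each of the 6 gaps contributes resistance (2/ε − 1) = 2/0.17 − 1 = 10.76; total = 64.59.
q = σ(T₁⁴ − T₂⁴) / 64.59 = 5.67×10⁻⁸ × 4.86×10^12 / 64.59 = 4260 W/m².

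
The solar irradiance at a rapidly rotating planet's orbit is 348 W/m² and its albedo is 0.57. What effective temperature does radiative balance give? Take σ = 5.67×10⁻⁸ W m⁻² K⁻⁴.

Power absorbed = (1−a)S·πR²; power emitted = 4πR²σT⁴. Equating and cancelling πR²:
T = ((1−a)S / 4σ)^(1/4) = (150 / (4 × 5.67×10⁻⁸))^(1/4) = (6.60×10^8)^(1/4).
T = 160 K.

T ≈ 160 K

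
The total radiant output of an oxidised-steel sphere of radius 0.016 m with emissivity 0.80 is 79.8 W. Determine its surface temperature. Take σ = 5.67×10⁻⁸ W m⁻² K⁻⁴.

T ≈ 860 K

A = 4πr² = 4π × (0.016)² = 3.22×10^-3 m².
From P = εσAT⁴, T = (P / εσA)^(1/4) = (79.8 / (0.80 × 5.67×10⁻⁸ × 3.22×10^-3))^(1/4).
T = (5.47×10^11)^(1/4) = 860 K.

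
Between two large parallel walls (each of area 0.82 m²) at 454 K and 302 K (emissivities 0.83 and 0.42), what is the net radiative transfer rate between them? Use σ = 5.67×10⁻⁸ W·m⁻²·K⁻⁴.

Q ≈ 614 W

For two large parallel gray plates, q = σ(T₁⁴ − T₂⁴) / (1/ε₁ + 1/ε₂ − 1).
1/ε₁ + 1/ε₂ − 1 = 1/0.83 + 1/0.42 − 1 = 2.586.
T₁⁴ − T₂⁴ = 4.25×10^10 − 8.32×10^9 = 3.42×10^10 K⁴.
q = 5.67×10⁻⁸ × 3.42×10^10 / 2.586 = 749 W/m².
Q = q·A = 749 × 0.82 = 614 W.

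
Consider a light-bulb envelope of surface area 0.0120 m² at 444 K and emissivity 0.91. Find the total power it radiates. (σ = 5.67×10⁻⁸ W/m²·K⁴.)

P ≈ 24.1 W

Stefan–Boltzmann: P = εσAT⁴ = 0.91 × 5.67×10⁻⁸ × 0.0120 × (444)⁴ = 0.91 × 5.67×10⁻⁸ × 0.0120 × 3.89×10^10.
P = 24.1 W.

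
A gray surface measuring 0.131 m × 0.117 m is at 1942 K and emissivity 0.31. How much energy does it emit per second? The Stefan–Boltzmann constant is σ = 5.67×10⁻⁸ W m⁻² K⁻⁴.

A = 0.131 × 0.117 = 0.0153 m².
Stefan–Boltzmann: P = εσAT⁴ = 0.31 × 5.67×10⁻⁸ × 0.0153 × (1942)⁴ = 0.31 × 5.67×10⁻⁸ × 0.0153 × 1.42×10^13.
P = 3830 W.

P ≈ 3830 W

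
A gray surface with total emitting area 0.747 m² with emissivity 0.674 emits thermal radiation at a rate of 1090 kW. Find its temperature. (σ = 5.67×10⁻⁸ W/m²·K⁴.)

T ≈ 2490 K

From P = εσAT⁴, T = (P / εσA)^(1/4) = (1.09×10^6 / (0.674 × 5.67×10⁻⁸ × 0.747))^(1/4).
T = (3.82×10^13)^(1/4) = 2490 K.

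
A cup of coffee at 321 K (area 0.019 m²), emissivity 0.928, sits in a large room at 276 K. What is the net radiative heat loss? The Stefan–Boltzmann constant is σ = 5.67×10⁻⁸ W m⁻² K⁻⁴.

Q ≈ 4.81 W

Q = εσA(T⁴ − T_s⁴). T⁴ − T_s⁴ = (321)⁴ − (276)⁴ = 1.06×10^10 − 5.80×10^9 = 4.81×10^9 K⁴.
Q = 0.928 × 5.67×10⁻⁸ × 0.0190 × 4.81×10^9 = 4.81 W.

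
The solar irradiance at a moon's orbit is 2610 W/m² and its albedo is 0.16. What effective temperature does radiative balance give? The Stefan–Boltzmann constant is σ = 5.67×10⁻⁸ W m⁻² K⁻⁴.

T ≈ 314 K

Power absorbed = (1−a)S·πR²; power emitted = 4πR²σT⁴. Equating and cancelling πR²:
T = ((1−a)S / 4σ)^(1/4) = (2190 / (4 × 5.67×10⁻⁸))^(1/4) = (9.67×10^9)^(1/4).
T = 314 K.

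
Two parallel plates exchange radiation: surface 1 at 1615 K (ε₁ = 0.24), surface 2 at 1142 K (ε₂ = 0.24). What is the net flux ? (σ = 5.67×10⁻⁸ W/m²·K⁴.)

q ≈ 39400 W/m²

For two large parallel gray plates, q = σ(T₁⁴ − T₂⁴) / (1/ε₁ + 1/ε₂ − 1).
1/ε₁ + 1/ε₂ − 1 = 1/0.24 + 1/0.24 − 1 = 7.333.
T₁⁴ − T₂⁴ = 6.80×10^12 − 1.70×10^12 = 5.10×10^12 K⁴.
q = 5.67×10⁻⁸ × 5.10×10^12 / 7.333 = 39400 W/m².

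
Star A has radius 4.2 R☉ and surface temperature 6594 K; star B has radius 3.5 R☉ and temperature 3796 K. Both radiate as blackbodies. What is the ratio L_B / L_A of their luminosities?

L_B/L_A ≈ 0.0763

L = 4πR²σT⁴ ∝ R²T⁴, so L_B/L_A = (3.5/4.2)² × (3796/6594)⁴ = 0.694 × 0.110 = 0.0763.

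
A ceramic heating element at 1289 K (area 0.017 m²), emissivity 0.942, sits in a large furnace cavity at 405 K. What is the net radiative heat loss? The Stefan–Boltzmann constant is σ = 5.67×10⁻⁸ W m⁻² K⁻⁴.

Q = εσA(T⁴ − T_s⁴). T⁴ − T_s⁴ = (1289)⁴ − (405)⁴ = 2.76×10^12 − 2.69×10^10 = 2.73×10^12 K⁴.
Q = 0.942 × 5.67×10⁻⁸ × 0.0170 × 2.73×10^12 = 2480 W.

Q ≈ 2480 W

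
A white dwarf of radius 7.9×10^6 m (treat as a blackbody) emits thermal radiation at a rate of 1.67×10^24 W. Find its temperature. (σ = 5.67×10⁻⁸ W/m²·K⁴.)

T ≈ 13900 K

A = 4πr² = 4π × (7.9×10^6)² = 7.84×10^14 m².
From P = σAT⁴, T = (P / σA)^(1/4) = (1.67×10^24 / (5.67×10⁻⁸ × 7.84×10^14))^(1/4).
T = (3.76×10^16)^(1/4) = 13900 K.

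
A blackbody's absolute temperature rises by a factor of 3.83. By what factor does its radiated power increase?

P ∝ T⁴, so the power scales as (3.83)⁴ = 215.

factor ≈ 215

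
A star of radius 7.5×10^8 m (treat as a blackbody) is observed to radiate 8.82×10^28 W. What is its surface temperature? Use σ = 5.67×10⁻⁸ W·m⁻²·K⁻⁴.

T ≈ 21700 K

A = 4πr² = 4π × (7.5×10^8)² = 7.07×10^18 m².
From P = σAT⁴, T = (P / σA)^(1/4) = (8.82×10^28 / (5.67×10⁻⁸ × 7.07×10^18))^(1/4).
T = (2.20×10^17)^(1/4) = 21700 K.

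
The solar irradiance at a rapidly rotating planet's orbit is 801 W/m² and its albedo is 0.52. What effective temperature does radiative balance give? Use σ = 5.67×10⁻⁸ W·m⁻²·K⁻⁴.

Power absorbed = (1−a)S·πR²; power emitted = 4πR²σT⁴. Equating and cancelling πR²:
T = ((1−a)S / 4σ)^(1/4) = (384 / (4 × 5.67×10⁻⁸))^(1/4) = (1.70×10^9)^(1/4).
T = 203 K.

T ≈ 203 K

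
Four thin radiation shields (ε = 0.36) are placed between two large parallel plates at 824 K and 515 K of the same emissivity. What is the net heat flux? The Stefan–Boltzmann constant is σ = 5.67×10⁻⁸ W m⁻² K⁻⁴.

Each of the 5 gaps contributes resistance (2/ε − 1) = 2/0.36 − 1 = 4.556; total = 22.78.
q = σ(T₁⁴ − T₂⁴) / 22.78 = 5.67×10⁻⁸ × 3.91×10^11 / 22.78 = 972 W/m².

q ≈ 972 W/m²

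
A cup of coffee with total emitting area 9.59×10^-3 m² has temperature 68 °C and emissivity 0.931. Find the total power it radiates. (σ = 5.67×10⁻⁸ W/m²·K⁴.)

68 °C = 341 K.
Stefan–Boltzmann: P = εσAT⁴ = 0.931 × 5.67×10⁻⁸ × 9.59×10^-3 × (341)⁴ = 0.931 × 5.67×10⁻⁸ × 9.59×10^-3 × 1.35×10^10.
P = 6.84 W.

P ≈ 6.84 W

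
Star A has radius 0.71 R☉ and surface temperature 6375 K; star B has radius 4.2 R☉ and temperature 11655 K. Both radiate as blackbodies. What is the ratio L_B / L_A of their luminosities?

L = 4πR²σT⁴ ∝ R²T⁴, so L_B/L_A = (4.2/0.71)² × (11655/6375)⁴ = 35.0 × 11.2 = 391.

L_B/L_A ≈ 391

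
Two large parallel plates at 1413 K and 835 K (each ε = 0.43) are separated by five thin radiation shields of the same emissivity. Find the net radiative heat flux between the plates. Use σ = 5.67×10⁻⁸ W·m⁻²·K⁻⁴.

q ≈ 9060 W/m²

Each of the 6 gaps contributes resistance (2/ε − 1) = 2/0.43 − 1 = 3.651; total = 21.91.
q = σ(T₁⁴ − T₂⁴) / 21.91 = 5.67×10⁻⁸ × 3.50×10^12 / 21.91 = 9060 W/m².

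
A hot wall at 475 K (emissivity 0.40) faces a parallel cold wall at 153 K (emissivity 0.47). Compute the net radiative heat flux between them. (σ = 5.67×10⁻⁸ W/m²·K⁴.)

q ≈ 787 W/m²

For two large parallel gray plates, q = σ(T₁⁴ − T₂⁴) / (1/ε₁ + 1/ε₂ − 1).
1/ε₁ + 1/ε₂ − 1 = 1/0.40 + 1/0.47 − 1 = 3.628.
T₁⁴ − T₂⁴ = 5.09×10^10 − 5.48×10^8 = 5.04×10^10 K⁴.
q = 5.67×10⁻⁸ × 5.04×10^10 / 3.628 = 787 W/m².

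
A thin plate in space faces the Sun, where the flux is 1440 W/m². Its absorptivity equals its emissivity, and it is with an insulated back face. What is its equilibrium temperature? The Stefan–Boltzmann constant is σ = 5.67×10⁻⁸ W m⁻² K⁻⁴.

Absorbed flux αS = emitted flux εσT⁴ (one radiating face); with α = ε, T = (S/σ)^(1/4).
T = (1440 / 5.67×10⁻⁸)^(1/4) = (2.54×10^10)^(1/4).
T = 399 K.

T ≈ 399 K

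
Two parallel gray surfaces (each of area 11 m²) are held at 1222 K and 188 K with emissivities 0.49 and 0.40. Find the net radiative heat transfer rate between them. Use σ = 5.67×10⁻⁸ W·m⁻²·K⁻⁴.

For two large parallel gray plates, q = σ(T₁⁴ − T₂⁴) / (1/ε₁ + 1/ε₂ − 1).
1/ε₁ + 1/ε₂ − 1 = 1/0.49 + 1/0.40 − 1 = 3.541.
T₁⁴ − T₂⁴ = 2.23×10^12 − 1.25×10^9 = 2.23×10^12 K⁴.
q = 5.67×10⁻⁸ × 2.23×10^12 / 3.541 = 35700 W/m².
Q = q·A = 35700 × 11 = 3.93×10^5 W.

Q ≈ 3.93×10^5 W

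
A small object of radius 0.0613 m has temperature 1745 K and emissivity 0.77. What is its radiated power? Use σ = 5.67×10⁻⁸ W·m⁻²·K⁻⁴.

P ≈ 19100 W

A = 4πr² = 4π × (0.0613)² = 0.0472 m².
Stefan–Boltzmann: P = εσAT⁴ = 0.77 × 5.67×10⁻⁸ × 0.0472 × (1745)⁴ = 0.77 × 5.67×10⁻⁸ × 0.0472 × 9.27×10^12.
P = 19100 W.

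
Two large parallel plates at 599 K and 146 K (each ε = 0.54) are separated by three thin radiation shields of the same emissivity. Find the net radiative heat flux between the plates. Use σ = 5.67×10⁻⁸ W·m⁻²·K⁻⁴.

Each of the 4 gaps contributes resistance (2/ε − 1) = 2/0.54 − 1 = 2.704; total = 10.81.
q = σ(T₁⁴ − T₂⁴) / 10.81 = 5.67×10⁻⁸ × 1.28×10^11 / 10.81 = 673 W/m².

q ≈ 673 W/m²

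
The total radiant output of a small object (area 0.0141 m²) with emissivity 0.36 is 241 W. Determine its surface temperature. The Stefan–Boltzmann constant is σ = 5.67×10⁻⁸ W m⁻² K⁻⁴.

From P = εσAT⁴, T = (P / εσA)^(1/4) = (241 / (0.36 × 5.67×10⁻⁸ × 0.0141))^(1/4).
T = (8.37×10^11)^(1/4) = 957 K.

T ≈ 957 K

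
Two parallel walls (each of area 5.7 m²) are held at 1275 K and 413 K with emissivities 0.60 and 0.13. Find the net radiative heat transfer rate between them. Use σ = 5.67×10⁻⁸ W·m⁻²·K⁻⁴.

Q ≈ 1.01×10^5 W

For two large parallel gray plates, q = σ(T₁⁴ − T₂⁴) / (1/ε₁ + 1/ε₂ − 1).
1/ε₁ + 1/ε₂ − 1 = 1/0.60 + 1/0.13 − 1 = 8.359.
T₁⁴ − T₂⁴ = 2.64×10^12 − 2.91×10^10 = 2.61×10^12 K⁴.
q = 5.67×10⁻⁸ × 2.61×10^12 / 8.359 = 17700 W/m².
Q = q·A = 17700 × 5.7 = 1.01×10^5 W.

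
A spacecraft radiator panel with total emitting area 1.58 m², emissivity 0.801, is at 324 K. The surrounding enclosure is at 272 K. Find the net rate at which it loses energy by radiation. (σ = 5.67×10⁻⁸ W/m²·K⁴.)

Q ≈ 398 W

Q = εσA(T⁴ − T_s⁴). T⁴ − T_s⁴ = (324)⁴ − (272)⁴ = 1.10×10^10 − 5.47×10^9 = 5.55×10^9 K⁴.
Q = 0.801 × 5.67×10⁻⁸ × 1.58 × 5.55×10^9 = 398 W.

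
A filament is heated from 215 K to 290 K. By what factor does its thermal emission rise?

P ∝ T⁴, so the ratio is (290/215)⁴ = (1.349)⁴ = 3.31.

ratio ≈ 3.31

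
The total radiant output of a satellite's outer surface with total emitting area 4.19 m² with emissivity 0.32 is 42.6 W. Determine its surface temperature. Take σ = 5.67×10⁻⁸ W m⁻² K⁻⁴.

From P = εσAT⁴, T = (P / εσA)^(1/4) = (42.6 / (0.32 × 5.67×10⁻⁸ × 4.19))^(1/4).
T = (5.60×10^8)^(1/4) = 154 K.

T ≈ 154 K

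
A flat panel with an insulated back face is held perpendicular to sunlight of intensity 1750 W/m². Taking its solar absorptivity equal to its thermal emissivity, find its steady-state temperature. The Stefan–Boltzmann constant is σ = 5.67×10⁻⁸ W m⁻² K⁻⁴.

Absorbed flux αS = emitted flux εσT⁴ (one radiating face); with α = ε, T = (S/σ)^(1/4).
T = (1750 / 5.67×10⁻⁸)^(1/4) = (3.09×10^10)^(1/4).
T = 419 K.

T ≈ 419 K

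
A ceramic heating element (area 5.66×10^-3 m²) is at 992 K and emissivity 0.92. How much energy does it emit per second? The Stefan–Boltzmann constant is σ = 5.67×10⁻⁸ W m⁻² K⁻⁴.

P = εσAT⁴ = 0.92 × 5.67×10⁻⁸ × 5.66×10^-3 × (992)⁴ = 0.92 × 5.67×10⁻⁸ × 5.66×10^-3 × 9.68×10^11.
P = 286 W.

P ≈ 286 W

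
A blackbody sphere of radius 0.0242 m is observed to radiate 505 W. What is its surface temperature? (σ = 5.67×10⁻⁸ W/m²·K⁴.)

T ≈ 1050 K

A = 4πr² = 4π × (0.0242)² = 7.36×10^-3 m².
From P = σAT⁴, T = (P / σA)^(1/4) = (505 / (5.67×10⁻⁸ × 7.36×10^-3))^(1/4).
T = (1.21×10^12)^(1/4) = 1050 K.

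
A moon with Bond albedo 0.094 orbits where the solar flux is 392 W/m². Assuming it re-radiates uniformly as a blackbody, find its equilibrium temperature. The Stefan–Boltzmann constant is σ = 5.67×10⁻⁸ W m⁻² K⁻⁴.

T ≈ 199 K

Power absorbed = (1−a)S·πR²; power emitted = 4πR²σT⁴. Equating and cancelling πR²:
T = ((1−a)S / 4σ)^(1/4) = (355 / (4 × 5.67×10⁻⁸))^(1/4) = (1.57×10^9)^(1/4).
T = 199 K.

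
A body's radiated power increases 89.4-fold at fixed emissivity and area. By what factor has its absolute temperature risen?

P ∝ T⁴ ⇒ T ∝ P^(1/4), so T scales by (89.4)^(1/4) = 3.07.

factor ≈ 3.07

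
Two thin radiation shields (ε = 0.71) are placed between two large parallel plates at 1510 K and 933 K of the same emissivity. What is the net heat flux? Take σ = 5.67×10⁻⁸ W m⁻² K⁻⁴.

Each of the 3 gaps contributes resistance (2/ε − 1) = 2/0.71 − 1 = 1.817; total = 5.451.
q = σ(T₁⁴ − T₂⁴) / 5.451 = 5.67×10⁻⁸ × 4.44×10^12 / 5.451 = 46200 W/m².

q ≈ 46200 W/m²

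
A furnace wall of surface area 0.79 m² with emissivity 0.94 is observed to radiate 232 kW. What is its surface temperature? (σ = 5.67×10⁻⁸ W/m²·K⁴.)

From P = εσAT⁴, T = (P / εσA)^(1/4) = (2.32×10^5 / (0.94 × 5.67×10⁻⁸ × 0.790))^(1/4).
T = (5.51×10^12)^(1/4) = 1530 K.

T ≈ 1530 K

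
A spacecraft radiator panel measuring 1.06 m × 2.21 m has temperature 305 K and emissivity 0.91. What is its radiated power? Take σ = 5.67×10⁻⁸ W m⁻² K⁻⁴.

P ≈ 1050 W

A = 1.06 × 2.21 = 2.34 m².
P = εσAT⁴ = 0.91 × 5.67×10⁻⁸ × 2.34 × (305)⁴ = 0.91 × 5.67×10⁻⁸ × 2.34 × 8.65×10^9.
P = 1050 W.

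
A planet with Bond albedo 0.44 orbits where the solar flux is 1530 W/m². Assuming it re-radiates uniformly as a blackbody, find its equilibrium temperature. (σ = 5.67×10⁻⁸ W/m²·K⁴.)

Power absorbed = (1−a)S·πR²; power emitted = 4πR²σT⁴. Equating and cancelling πR²:
T = ((1−a)S / 4σ)^(1/4) = (857 / (4 × 5.67×10⁻⁸))^(1/4) = (3.78×10^9)^(1/4).
T = 248 K.

T ≈ 248 K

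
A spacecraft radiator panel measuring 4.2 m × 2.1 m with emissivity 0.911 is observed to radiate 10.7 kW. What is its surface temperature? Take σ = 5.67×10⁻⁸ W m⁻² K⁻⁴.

A = 4.2 × 2.1 = 8.82 m².
From P = εσAT⁴, T = (P / εσA)^(1/4) = (10700 / (0.911 × 5.67×10⁻⁸ × 8.82))^(1/4).
T = (2.35×10^10)^(1/4) = 391 K.

T ≈ 391 K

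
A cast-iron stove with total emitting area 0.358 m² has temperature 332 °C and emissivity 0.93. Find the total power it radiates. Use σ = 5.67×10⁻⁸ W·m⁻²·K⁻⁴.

332 °C = 605 K.
P = εσAT⁴ = 0.93 × 5.67×10⁻⁸ × 0.358 × (605)⁴ = 0.93 × 5.67×10⁻⁸ × 0.358 × 1.34×10^11.
P = 2530 W.

P ≈ 2530 W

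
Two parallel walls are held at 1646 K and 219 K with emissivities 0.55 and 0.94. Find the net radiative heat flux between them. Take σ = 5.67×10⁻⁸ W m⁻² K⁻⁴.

For two large parallel gray plates, q = σ(T₁⁴ − T₂⁴) / (1/ε₁ + 1/ε₂ − 1).
1/ε₁ + 1/ε₂ − 1 = 1/0.55 + 1/0.94 − 1 = 1.882.
T₁⁴ − T₂⁴ = 7.34×10^12 − 2.30×10^9 = 7.34×10^12 K⁴.
q = 5.67×10⁻⁸ × 7.34×10^12 / 1.882 = 2.21×10^5 W/m².

q ≈ 2.21×10^5 W/m²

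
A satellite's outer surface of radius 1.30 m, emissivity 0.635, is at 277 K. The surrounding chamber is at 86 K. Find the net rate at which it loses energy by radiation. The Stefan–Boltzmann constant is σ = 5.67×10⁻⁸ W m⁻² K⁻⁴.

A = 4πr² = 4π × (1.30)² = 21.2 m².
Q = εσA(T⁴ − T_s⁴). T⁴ − T_s⁴ = (277)⁴ − (86)⁴ = 5.89×10^9 − 5.47×10^7 = 5.83×10^9 K⁴.
Q = 0.635 × 5.67×10⁻⁸ × 21.2 × 5.83×10^9 = 4460 W.

Q ≈ 4460 W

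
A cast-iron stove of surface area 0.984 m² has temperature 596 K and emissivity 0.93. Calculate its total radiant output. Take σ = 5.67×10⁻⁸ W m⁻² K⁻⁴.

P ≈ 6550 W

P = εσAT⁴ = 0.93 × 5.67×10⁻⁸ × 0.984 × (596)⁴ = 0.93 × 5.67×10⁻⁸ × 0.984 × 1.26×10^11.
P = 6550 W.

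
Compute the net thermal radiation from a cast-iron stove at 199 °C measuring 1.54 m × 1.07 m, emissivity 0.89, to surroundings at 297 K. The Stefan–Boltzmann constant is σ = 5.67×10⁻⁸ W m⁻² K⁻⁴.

Q ≈ 3480 W

A = 1.54 × 1.07 = 1.65 m².
Convert: 199 °C = 472 K.
Q = εσA(T⁴ − T_s⁴). T⁴ − T_s⁴ = (472)⁴ − (297)⁴ = 4.96×10^10 − 7.78×10^9 = 4.19×10^10 K⁴.
Q = 0.89 × 5.67×10⁻⁸ × 1.65 × 4.19×10^10 = 3480 W.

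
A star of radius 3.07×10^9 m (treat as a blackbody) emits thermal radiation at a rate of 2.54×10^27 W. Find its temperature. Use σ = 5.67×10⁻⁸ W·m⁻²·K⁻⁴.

A = 4πr² = 4π × (3.07×10^9)² = 1.18×10^20 m².
From P = σAT⁴, T = (P / σA)^(1/4) = (2.54×10^27 / (5.67×10⁻⁸ × 1.18×10^20))^(1/4).
T = (3.78×10^14)^(1/4) = 4410 K.

T ≈ 4410 K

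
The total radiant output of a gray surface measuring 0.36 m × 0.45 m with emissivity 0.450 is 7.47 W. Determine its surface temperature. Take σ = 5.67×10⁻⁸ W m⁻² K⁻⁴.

T ≈ 206 K

A = 0.36 × 0.45 = 0.162 m².
From P = εσAT⁴, T = (P / εσA)^(1/4) = (7.47 / (0.450 × 5.67×10⁻⁸ × 0.162))^(1/4).
T = (1.81×10^9)^(1/4) = 206 K.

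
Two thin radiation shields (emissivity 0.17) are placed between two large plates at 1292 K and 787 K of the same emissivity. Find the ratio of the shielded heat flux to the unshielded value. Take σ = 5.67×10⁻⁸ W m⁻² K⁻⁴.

With N identical shields there are N+1 = 3 gaps in series, each with the same radiative resistance, so the flux falls to 1/(N+1) of its unshielded value.

ratio ≈ 0.333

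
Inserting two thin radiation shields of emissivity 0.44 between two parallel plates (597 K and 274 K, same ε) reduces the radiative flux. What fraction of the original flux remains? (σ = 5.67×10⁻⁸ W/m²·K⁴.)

ratio ≈ 0.333

With N identical shields there are N+1 = 3 gaps in series, each with the same radiative resistance, so the flux falls to 1/(N+1) of its unshielded value.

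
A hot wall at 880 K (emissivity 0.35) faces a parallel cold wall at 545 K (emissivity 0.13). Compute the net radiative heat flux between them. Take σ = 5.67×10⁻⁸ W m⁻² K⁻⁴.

For two large parallel gray plates, q = σ(T₁⁴ − T₂⁴) / (1/ε₁ + 1/ε₂ − 1).
1/ε₁ + 1/ε₂ − 1 = 1/0.35 + 1/0.13 − 1 = 9.549.
T₁⁴ − T₂⁴ = 6.00×10^11 − 8.82×10^10 = 5.11×10^11 K⁴.
q = 5.67×10⁻⁸ × 5.11×10^11 / 9.549 = 3040 W/m².

q ≈ 3040 W/m²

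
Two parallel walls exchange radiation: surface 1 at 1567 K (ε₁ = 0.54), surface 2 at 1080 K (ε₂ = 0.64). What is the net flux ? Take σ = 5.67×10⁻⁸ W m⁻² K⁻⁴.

For two large parallel gray plates, q = σ(T₁⁴ − T₂⁴) / (1/ε₁ + 1/ε₂ − 1).
1/ε₁ + 1/ε₂ − 1 = 1/0.54 + 1/0.64 − 1 = 2.414.
T₁⁴ − T₂⁴ = 6.03×10^12 − 1.36×10^12 = 4.67×10^12 K⁴.
q = 5.67×10⁻⁸ × 4.67×10^12 / 2.414 = 1.10×10^5 W/m².

q ≈ 1.10×10^5 W/m²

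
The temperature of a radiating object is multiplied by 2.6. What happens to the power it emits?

factor ≈ 45.7

P ∝ T⁴, so the power scales as (2.6)⁴ = 45.7.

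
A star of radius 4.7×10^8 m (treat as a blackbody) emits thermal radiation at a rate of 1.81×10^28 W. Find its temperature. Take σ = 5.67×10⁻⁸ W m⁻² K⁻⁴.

A = 4πr² = 4π × (4.7×10^8)² = 2.78×10^18 m².
From P = σAT⁴, T = (P / σA)^(1/4) = (1.81×10^28 / (5.67×10⁻⁸ × 2.78×10^18))^(1/4).
T = (1.15×10^17)^(1/4) = 18400 K.

T ≈ 18400 K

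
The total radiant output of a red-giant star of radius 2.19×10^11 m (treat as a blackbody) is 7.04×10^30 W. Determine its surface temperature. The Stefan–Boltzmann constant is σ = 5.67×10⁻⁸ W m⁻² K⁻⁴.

A = 4πr² = 4π × (2.19×10^11)² = 6.03×10^23 m².
From P = σAT⁴, T = (P / σA)^(1/4) = (7.04×10^30 / (5.67×10⁻⁸ × 6.03×10^23))^(1/4).
T = (2.06×10^14)^(1/4) = 3790 K.

T ≈ 3790 K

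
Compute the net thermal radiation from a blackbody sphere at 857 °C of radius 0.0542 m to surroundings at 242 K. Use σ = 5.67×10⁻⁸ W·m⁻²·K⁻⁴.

Q ≈ 3410 W

A = 4πr² = 4π × (0.0542)² = 0.0369 m².
Convert: 857 °C = 1130 K.
Q = σA(T⁴ − T_s⁴). T⁴ − T_s⁴ = (1130)⁴ − (242)⁴ = 1.63×10^12 − 3.43×10^9 = 1.63×10^12 K⁴.
Q = 5.67×10⁻⁸ × 0.0369 × 1.63×10^12 = 3410 W.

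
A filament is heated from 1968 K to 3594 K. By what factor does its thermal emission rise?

P ∝ T⁴, so the ratio is (3594/1968)⁴ = (1.826)⁴ = 11.1.

ratio ≈ 11.1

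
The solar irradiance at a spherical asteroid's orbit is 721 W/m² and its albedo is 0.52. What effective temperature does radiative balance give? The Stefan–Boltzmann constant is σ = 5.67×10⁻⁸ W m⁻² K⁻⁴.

T ≈ 198 K

Power absorbed = (1−a)S·πR²; power emitted = 4πR²σT⁴. Equating and cancelling πR²:
T = ((1−a)S / 4σ)^(1/4) = (346 / (4 × 5.67×10⁻⁸))^(1/4) = (1.53×10^9)^(1/4).
T = 198 K.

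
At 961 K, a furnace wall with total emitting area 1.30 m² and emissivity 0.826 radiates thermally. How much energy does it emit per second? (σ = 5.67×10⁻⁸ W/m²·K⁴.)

P ≈ 51900 W

P = εσAT⁴ = 0.826 × 5.67×10⁻⁸ × 1.30 × (961)⁴ = 0.826 × 5.67×10⁻⁸ × 1.30 × 8.53×10^11.
P = 51900 W.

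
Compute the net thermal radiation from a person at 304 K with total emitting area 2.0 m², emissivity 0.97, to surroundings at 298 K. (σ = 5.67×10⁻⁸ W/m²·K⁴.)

Q = εσA(T⁴ − T_s⁴). T⁴ − T_s⁴ = (304)⁴ − (298)⁴ = 8.54×10^9 − 7.89×10^9 = 6.55×10^8 K⁴.
Q = 0.97 × 5.67×10⁻⁸ × 2.00 × 6.55×10^8 = 72.0 W.

Q ≈ 72.0 W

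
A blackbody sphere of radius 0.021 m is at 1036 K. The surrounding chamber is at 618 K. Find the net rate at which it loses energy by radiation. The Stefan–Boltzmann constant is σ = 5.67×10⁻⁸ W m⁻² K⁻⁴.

Q ≈ 316 W

A = 4πr² = 4π × (0.021)² = 5.54×10^-3 m².
Q = σA(T⁴ − T_s⁴). T⁴ − T_s⁴ = (1036)⁴ − (618)⁴ = 1.15×10^12 − 1.46×10^11 = 1.01×10^12 K⁴.
Q = 5.67×10⁻⁸ × 5.54×10^-3 × 1.01×10^12 = 316 W.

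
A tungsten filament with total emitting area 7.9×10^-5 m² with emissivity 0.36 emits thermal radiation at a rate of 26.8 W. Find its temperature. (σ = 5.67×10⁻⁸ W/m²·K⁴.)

T ≈ 2020 K

From P = εσAT⁴, T = (P / εσA)^(1/4) = (26.8 / (0.36 × 5.67×10⁻⁸ × 7.90×10^-5))^(1/4).
T = (1.66×10^13)^(1/4) = 2020 K.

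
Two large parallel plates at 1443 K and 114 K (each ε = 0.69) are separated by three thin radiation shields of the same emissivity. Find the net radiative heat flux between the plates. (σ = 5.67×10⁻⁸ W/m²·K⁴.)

q ≈ 32400 W/m²

Each of the 4 gaps contributes resistance (2/ε − 1) = 2/0.69 − 1 = 1.899; total = 7.594.
q = σ(T₁⁴ − T₂⁴) / 7.594 = 5.67×10⁻⁸ × 4.34×10^12 / 7.594 = 32400 W/m².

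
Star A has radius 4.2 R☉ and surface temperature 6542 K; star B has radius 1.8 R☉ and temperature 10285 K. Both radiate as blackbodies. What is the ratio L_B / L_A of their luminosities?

L_B/L_A ≈ 1.12

L = 4πR²σT⁴ ∝ R²T⁴, so L_B/L_A = (1.8/4.2)² × (10285/6542)⁴ = 0.184 × 6.11 = 1.12.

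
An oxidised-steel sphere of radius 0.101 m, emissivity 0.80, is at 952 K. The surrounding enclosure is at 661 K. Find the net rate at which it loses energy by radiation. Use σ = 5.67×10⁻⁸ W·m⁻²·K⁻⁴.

A = 4πr² = 4π × (0.101)² = 0.128 m².
Q = εσA(T⁴ − T_s⁴). T⁴ − T_s⁴ = (952)⁴ − (661)⁴ = 8.21×10^11 − 1.91×10^11 = 6.30×10^11 K⁴.
Q = 0.80 × 5.67×10⁻⁸ × 0.128 × 6.30×10^11 = 3670 W.

Q ≈ 3670 W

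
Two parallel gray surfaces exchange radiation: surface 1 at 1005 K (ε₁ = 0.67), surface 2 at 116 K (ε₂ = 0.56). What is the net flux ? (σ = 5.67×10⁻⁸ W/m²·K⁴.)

q ≈ 25400 W/m²

For two large parallel gray plates, q = σ(T₁⁴ − T₂⁴) / (1/ε₁ + 1/ε₂ − 1).
1/ε₁ + 1/ε₂ − 1 = 1/0.67 + 1/0.56 − 1 = 2.278.
T₁⁴ − T₂⁴ = 1.02×10^12 − 1.81×10^8 = 1.02×10^12 K⁴.
q = 5.67×10⁻⁸ × 1.02×10^12 / 2.278 = 25400 W/m².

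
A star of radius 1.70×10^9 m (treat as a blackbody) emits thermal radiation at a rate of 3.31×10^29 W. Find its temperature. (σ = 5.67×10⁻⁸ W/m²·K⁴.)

A = 4πr² = 4π × (1.70×10^9)² = 3.63×10^19 m².
From P = σAT⁴, T = (P / σA)^(1/4) = (3.31×10^29 / (5.67×10⁻⁸ × 3.63×10^19))^(1/4).
T = (1.61×10^17)^(1/4) = 20000 K.

T ≈ 20000 K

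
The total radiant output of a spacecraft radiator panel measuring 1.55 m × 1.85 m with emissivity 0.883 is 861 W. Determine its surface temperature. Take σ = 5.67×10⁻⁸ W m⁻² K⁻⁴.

T ≈ 278 K

A = 1.55 × 1.85 = 2.87 m².
From P = εσAT⁴, T = (P / εσA)^(1/4) = (861 / (0.883 × 5.67×10⁻⁸ × 2.87))^(1/4).
T = (6.00×10^9)^(1/4) = 278 K.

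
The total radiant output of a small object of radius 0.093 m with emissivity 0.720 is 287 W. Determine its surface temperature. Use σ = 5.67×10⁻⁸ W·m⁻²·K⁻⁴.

A = 4πr² = 4π × (0.093)² = 0.109 m².
From P = εσAT⁴, T = (P / εσA)^(1/4) = (287 / (0.720 × 5.67×10⁻⁸ × 0.109))^(1/4).
T = (6.47×10^10)^(1/4) = 504 K.

T ≈ 504 K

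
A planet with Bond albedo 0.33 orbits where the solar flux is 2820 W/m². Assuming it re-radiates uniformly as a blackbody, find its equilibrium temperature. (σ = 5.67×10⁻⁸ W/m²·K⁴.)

Power absorbed = (1−a)S·πR²; power emitted = 4πR²σT⁴. Equating and cancelling πR²:
T = ((1−a)S / 4σ)^(1/4) = (1890 / (4 × 5.67×10⁻⁸))^(1/4) = (8.33×10^9)^(1/4).
T = 302 K.

T ≈ 302 K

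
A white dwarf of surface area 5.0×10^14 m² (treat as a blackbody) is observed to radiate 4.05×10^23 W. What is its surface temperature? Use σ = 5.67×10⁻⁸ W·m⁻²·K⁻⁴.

T ≈ 10900 K

From P = σAT⁴, T = (P / σA)^(1/4) = (4.05×10^23 / (5.67×10⁻⁸ × 5.00×10^14))^(1/4).
T = (1.43×10^16)^(1/4) = 10900 K.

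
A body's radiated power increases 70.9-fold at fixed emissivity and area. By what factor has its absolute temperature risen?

P ∝ T⁴ ⇒ T ∝ P^(1/4), so T scales by (70.9)^(1/4) = 2.90.

factor ≈ 2.90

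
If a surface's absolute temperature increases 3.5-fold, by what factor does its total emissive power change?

factor ≈ 150

P ∝ T⁴, so the power scales as (3.5)⁴ = 150.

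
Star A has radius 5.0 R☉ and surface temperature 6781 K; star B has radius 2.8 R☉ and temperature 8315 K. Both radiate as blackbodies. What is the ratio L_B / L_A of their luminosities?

L_B/L_A ≈ 0.709

L = 4πR²σT⁴ ∝ R²T⁴, so L_B/L_A = (2.8/5.0)² × (8315/6781)⁴ = 0.314 × 2.26 = 0.709.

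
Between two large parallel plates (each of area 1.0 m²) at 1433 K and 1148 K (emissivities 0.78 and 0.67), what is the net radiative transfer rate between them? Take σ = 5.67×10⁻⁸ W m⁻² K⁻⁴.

Q ≈ 79200 W

For two large parallel gray plates, q = σ(T₁⁴ − T₂⁴) / (1/ε₁ + 1/ε₂ − 1).
1/ε₁ + 1/ε₂ − 1 = 1/0.78 + 1/0.67 − 1 = 1.775.
T₁⁴ − T₂⁴ = 4.22×10^12 − 1.74×10^12 = 2.48×10^12 K⁴.
q = 5.67×10⁻⁸ × 2.48×10^12 / 1.775 = 79200 W/m².
Q = q·A = 79200 × 1.0 = 79200 W.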